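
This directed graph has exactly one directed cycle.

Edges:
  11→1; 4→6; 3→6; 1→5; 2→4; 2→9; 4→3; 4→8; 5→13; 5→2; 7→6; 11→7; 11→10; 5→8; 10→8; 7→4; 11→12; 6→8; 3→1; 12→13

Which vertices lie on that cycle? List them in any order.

1, 2, 3, 4, 5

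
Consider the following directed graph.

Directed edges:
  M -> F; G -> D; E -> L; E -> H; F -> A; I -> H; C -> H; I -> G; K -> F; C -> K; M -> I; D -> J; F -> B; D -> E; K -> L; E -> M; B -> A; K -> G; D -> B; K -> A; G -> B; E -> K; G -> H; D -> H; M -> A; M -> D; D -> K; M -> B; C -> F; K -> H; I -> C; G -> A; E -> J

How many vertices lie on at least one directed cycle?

7

A vertex is on a directed cycle iff it belongs to a strongly connected component of size ≥ 2 (or has a self-loop).
The vertices on cycles are {C, D, E, G, I, K, M} — 7 in total.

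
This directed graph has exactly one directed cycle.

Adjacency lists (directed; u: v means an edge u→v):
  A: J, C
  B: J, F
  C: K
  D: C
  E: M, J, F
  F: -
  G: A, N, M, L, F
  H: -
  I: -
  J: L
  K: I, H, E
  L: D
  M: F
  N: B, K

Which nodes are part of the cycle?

DFS with gray/black marking from L:
L gray
  D gray
    C gray
      K gray
        I gray
        I black
        H gray
        H black
        E gray
          M gray
            F gray
            F black
          M black
          J gray
            J→L: L is gray → back edge
Back edge closes the cycle L → D → C → K → E → J → L; its vertices are {C, D, E, J, K, L}.

C, D, E, J, K, L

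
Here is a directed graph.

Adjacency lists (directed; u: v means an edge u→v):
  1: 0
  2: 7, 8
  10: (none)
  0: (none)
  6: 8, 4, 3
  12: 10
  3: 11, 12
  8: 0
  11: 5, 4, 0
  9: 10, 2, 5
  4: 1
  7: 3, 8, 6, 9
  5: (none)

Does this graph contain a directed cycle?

Yes

DFS with white/gray/black marking, starting from 12:
12 gray
  10 gray
  10 black
12 black
1 gray
  0 gray
  0 black
1 black
2 gray
  7 gray
    3 gray
      11 gray
        5 gray
        5 black
        4 gray
          4→1: 1 black — skip
        4 black
        11→0: 0 black — skip
      11 black
      3→12: 12 black — skip
    3 black
    8 gray
      8→0: 0 black — skip
    8 black
    6 gray
      6→8: 8 black — skip
      6→4: 4 black — skip
      6→3: 3 black — skip
    6 black
    9 gray
      9→10: 10 black — skip
      9→2: 2 is gray → back edge
Back edge found, so a cycle exists: 2 → 7 → 9 → 2.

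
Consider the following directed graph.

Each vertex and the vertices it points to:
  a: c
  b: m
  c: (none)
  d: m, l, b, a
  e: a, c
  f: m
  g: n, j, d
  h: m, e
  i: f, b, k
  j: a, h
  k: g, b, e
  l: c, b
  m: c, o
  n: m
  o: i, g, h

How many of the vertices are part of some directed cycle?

12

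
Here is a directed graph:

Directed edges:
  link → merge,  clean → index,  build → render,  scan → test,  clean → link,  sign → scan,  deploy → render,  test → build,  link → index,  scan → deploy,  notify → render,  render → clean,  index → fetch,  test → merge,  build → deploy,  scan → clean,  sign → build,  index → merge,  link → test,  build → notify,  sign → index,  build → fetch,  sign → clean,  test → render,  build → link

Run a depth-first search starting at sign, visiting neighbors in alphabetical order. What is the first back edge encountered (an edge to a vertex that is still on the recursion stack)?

test->build

DFS from sign (visiting neighbors in alphabetical order); mark gray on enter, black on exit:
sign gray
  build gray
    deploy gray
      render gray
        clean gray
          index gray
            fetch gray
            fetch black
            merge gray
            merge black
          index black
          link gray
            link→index: index black — skip
            link→merge: merge black — skip
            test gray
              test→build: build is gray → back edge
First back edge: test → build.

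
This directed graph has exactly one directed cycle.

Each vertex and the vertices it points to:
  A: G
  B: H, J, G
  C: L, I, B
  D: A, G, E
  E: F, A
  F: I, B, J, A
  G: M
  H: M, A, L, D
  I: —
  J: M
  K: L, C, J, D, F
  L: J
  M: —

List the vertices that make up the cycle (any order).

B, D, E, F, H

DFS with gray/black marking from F:
F gray
  I gray
  I black
  B gray
    H gray
      M gray
      M black
      A gray
        G gray
          G→M: M black — skip
        G black
      A black
      L gray
        J gray
          J→M: M black — skip
        J black
      L black
      D gray
        D→A: A black — skip
        D→G: G black — skip
        E gray
          E→F: F is gray → back edge
Back edge closes the cycle F → B → H → D → E → F; its vertices are {B, D, E, F, H}.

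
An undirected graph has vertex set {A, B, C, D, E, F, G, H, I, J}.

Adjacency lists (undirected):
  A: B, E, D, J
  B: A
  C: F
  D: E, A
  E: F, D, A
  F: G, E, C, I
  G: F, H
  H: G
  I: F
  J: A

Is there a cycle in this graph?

DFS, tracking each vertex's parent; an edge to a visited non-parent vertex closes a cycle.
Start from G:
visit G (parent –)
  visit F (parent G)
    F–G: parent, skip
    visit E (parent F)
      E–F: parent, skip
      visit D (parent E)
        D–E: parent, skip
        visit A (parent D)
          visit B (parent A)
            B–A: parent, skip
          A–E: E visited and ≠ parent → cycle
Cycle: E – D – A – E.

Yes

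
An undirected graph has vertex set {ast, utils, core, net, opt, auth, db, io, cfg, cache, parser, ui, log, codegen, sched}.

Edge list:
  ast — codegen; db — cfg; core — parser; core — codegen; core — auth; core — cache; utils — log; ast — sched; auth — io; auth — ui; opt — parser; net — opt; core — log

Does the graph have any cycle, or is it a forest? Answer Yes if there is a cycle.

No

DFS, tracking each vertex's parent; an edge to a visited non-parent vertex closes a cycle.
Start from log:
visit log (parent –)
  visit core (parent log)
    visit parser (parent core)
      parser–core: parent, skip
      visit opt (parent parser)
        visit net (parent opt)
          net–opt: parent, skip
        opt–parser: parent, skip
    visit cache (parent core)
      cache–core: parent, skip
    visit codegen (parent core)
      codegen–core: parent, skip
      visit ast (parent codegen)
        ast–codegen: parent, skip
        visit sched (parent ast)
          sched–ast: parent, skip
    visit auth (parent core)
      visit ui (parent auth)
        ui–auth: parent, skip
      visit io (parent auth)
        io–auth: parent, skip
      auth–core: parent, skip
    core–log: parent, skip
  visit utils (parent log)
    utils–log: parent, skip
visit db (parent –)
  visit cfg (parent db)
    cfg–db: parent, skip
No non-parent visited neighbor found — the graph is a forest.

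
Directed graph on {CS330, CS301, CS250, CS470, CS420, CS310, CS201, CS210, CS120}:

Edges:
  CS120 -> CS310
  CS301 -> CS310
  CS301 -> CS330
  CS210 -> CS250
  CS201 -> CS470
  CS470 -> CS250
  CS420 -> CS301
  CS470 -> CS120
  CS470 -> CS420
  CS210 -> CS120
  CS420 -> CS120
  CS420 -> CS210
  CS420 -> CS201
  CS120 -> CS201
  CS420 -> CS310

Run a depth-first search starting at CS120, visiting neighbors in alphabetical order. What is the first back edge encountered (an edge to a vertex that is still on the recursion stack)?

DFS from CS120 (visiting neighbors in alphabetical order); mark gray on enter, black on exit:
CS120 gray
  CS201 gray
    CS470 gray
      CS470→CS120: CS120 is gray → back edge
First back edge: CS470 → CS120.

CS470->CS120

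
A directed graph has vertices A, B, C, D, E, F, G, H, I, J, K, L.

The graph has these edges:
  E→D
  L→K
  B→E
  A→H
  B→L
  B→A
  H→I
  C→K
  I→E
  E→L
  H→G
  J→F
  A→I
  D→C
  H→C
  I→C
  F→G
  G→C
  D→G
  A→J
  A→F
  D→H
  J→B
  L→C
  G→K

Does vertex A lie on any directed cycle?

A is on a cycle iff A can reach itself via ≥1 edge.
A → J → B → A — yes.

Yes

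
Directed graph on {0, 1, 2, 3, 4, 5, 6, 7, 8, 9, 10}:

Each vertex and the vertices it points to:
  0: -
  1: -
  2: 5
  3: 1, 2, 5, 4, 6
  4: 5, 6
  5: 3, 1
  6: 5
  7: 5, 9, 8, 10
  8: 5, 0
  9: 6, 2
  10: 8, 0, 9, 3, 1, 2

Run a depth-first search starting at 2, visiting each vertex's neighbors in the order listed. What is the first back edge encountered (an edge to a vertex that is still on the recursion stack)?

DFS from 2 (visiting each vertex's neighbors in the order listed); mark gray on enter, black on exit:
2 gray
  5 gray
    3 gray
      1 gray
      1 black
      3→2: 2 is gray → back edge
First back edge: 3 → 2.

3→2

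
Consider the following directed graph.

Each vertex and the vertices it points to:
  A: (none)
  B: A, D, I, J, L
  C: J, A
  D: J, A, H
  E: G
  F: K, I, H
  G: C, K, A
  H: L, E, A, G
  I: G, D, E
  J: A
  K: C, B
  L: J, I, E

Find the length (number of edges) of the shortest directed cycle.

For each vertex v, BFS finds the shortest path from v back to v.
The shortest such closed walk is K → B → I → G → K, length 4.

4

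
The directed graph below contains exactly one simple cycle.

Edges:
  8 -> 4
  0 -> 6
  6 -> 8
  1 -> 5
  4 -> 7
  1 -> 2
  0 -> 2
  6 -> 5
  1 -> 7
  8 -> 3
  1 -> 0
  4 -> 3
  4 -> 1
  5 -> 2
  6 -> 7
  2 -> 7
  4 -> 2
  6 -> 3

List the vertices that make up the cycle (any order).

0, 1, 4, 6, 8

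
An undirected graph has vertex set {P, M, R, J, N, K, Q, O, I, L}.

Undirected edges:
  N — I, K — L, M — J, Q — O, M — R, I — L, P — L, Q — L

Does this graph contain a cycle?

DFS, tracking each vertex's parent; an edge to a visited non-parent vertex closes a cycle.
Start from O:
visit O (parent –)
  visit Q (parent O)
    Q–O: parent, skip
    visit L (parent Q)
      L–Q: parent, skip
      visit P (parent L)
        P–L: parent, skip
      visit I (parent L)
        I–L: parent, skip
        visit N (parent I)
          N–I: parent, skip
      visit K (parent L)
        K–L: parent, skip
visit M (parent –)
  visit J (parent M)
    J–M: parent, skip
  visit R (parent M)
    R–M: parent, skip
No non-parent visited neighbor found — the graph is a forest.

No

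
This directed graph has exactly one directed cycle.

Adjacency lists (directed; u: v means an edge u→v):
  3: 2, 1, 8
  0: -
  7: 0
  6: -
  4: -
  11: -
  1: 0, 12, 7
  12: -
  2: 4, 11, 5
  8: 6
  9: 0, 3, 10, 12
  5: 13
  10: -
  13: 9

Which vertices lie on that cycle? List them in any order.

DFS with gray/black marking from 3:
3 gray
  2 gray
    4 gray
    4 black
    11 gray
    11 black
    5 gray
      13 gray
        9 gray
          0 gray
          0 black
          9→3: 3 is gray → back edge
Back edge closes the cycle 3 → 2 → 5 → 13 → 9 → 3; its vertices are {2, 3, 5, 9, 13}.

2, 3, 5, 9, 13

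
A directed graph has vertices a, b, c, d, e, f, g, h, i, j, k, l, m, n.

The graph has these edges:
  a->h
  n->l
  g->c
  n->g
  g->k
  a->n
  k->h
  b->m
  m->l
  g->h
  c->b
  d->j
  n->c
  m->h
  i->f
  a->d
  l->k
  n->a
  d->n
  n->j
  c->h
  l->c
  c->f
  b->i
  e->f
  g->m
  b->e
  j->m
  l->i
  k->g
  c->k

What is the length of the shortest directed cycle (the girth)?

For each vertex v, BFS finds the shortest path from v back to v.
The shortest such closed walk is n → a → n, length 2.

2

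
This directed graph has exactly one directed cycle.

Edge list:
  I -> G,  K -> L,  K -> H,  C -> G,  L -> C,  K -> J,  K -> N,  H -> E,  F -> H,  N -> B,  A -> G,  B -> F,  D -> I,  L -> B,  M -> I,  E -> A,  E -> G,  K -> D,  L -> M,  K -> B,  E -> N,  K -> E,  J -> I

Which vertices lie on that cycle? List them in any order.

B, E, F, H, N

DFS with gray/black marking from H:
H gray
  E gray
    N gray
      B gray
        F gray
          F→H: H is gray → back edge
Back edge closes the cycle H → E → N → B → F → H; its vertices are {B, E, F, H, N}.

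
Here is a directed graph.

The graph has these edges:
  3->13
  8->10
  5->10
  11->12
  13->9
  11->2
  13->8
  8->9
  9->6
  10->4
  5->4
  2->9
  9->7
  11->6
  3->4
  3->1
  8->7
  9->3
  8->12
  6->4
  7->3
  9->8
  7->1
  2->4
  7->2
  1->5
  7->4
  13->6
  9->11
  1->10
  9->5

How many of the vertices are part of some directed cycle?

7

A vertex is on a directed cycle iff it belongs to a strongly connected component of size ≥ 2 (or has a self-loop).
The vertices on cycles are {2, 3, 7, 8, 9, 11, 13} — 7 in total.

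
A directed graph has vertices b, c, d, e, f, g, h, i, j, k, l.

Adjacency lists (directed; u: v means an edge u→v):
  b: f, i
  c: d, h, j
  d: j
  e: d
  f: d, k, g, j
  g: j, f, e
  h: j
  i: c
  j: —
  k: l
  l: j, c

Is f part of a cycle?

f is on a cycle iff f can reach itself via ≥1 edge.
f → g → f — yes.

Yes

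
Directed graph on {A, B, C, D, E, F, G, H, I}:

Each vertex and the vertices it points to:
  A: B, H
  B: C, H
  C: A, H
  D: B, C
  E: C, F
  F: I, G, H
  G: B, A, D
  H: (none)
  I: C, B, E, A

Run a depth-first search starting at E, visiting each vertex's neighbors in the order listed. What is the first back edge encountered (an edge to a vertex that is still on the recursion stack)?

B→C

DFS from E (visiting each vertex's neighbors in the order listed); mark gray on enter, black on exit:
E gray
  C gray
    A gray
      B gray
        B→C: C is gray → back edge
First back edge: B → C.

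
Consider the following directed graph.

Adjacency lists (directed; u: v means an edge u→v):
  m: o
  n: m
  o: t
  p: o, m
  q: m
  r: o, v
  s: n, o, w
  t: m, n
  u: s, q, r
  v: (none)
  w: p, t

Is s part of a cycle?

s lies on a cycle iff there is a path from s back to itself.
Exploring from s, it never reaches itself; equivalently, its strongly connected component is a singleton.

No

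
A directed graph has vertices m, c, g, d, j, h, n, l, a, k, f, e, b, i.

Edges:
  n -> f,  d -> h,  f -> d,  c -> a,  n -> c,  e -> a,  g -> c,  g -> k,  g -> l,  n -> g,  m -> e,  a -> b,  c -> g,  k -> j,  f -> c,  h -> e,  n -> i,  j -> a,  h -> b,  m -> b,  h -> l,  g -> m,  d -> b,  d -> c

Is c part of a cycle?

c is on a cycle iff c can reach itself via ≥1 edge.
c → g → c — yes.

Yes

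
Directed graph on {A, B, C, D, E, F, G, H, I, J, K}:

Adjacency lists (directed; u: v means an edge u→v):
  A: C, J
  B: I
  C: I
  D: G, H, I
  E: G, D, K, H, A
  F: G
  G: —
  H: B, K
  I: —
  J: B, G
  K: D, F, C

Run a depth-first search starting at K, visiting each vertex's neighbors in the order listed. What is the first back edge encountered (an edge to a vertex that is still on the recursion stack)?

DFS from K (visiting each vertex's neighbors in the order listed); mark gray on enter, black on exit:
K gray
  D gray
    G gray
    G black
    H gray
      B gray
        I gray
        I black
      B black
      H→K: K is gray → back edge
First back edge: H → K.

H→K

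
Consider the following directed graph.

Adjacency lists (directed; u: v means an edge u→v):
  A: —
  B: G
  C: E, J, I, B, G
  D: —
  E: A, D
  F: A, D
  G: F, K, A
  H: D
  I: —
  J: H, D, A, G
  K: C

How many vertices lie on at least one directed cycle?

5

A vertex is on a directed cycle iff it belongs to a strongly connected component of size ≥ 2 (or has a self-loop).
The vertices on cycles are {B, C, G, J, K} — 5 in total.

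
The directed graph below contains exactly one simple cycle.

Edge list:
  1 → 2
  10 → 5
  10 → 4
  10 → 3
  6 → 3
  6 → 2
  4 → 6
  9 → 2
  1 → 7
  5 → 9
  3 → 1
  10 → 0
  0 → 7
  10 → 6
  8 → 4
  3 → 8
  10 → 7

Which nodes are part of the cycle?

DFS with gray/black marking from 6:
6 gray
  2 gray
  2 black
  3 gray
    8 gray
      4 gray
        4→6: 6 is gray → back edge
Back edge closes the cycle 6 → 3 → 8 → 4 → 6; its vertices are {3, 4, 6, 8}.

3, 4, 6, 8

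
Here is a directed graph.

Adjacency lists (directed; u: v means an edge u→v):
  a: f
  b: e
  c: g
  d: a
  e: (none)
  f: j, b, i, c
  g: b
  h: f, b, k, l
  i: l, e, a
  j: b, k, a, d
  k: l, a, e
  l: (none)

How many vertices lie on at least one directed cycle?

A vertex is on a directed cycle iff it belongs to a strongly connected component of size ≥ 2 (or has a self-loop).
The vertices on cycles are {a, d, f, i, j, k} — 6 in total.

6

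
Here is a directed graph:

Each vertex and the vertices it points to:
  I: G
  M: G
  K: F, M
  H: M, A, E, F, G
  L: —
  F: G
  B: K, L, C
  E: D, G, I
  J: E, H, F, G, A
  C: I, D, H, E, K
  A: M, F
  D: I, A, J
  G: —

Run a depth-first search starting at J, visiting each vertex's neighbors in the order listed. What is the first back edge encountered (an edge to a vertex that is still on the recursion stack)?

DFS from J (visiting each vertex's neighbors in the order listed); mark gray on enter, black on exit:
J gray
  E gray
    D gray
      I gray
        G gray
        G black
      I black
      A gray
        M gray
          M→G: G black — skip
        M black
        F gray
          F→G: G black — skip
        F black
      A black
      D→J: J is gray → back edge
First back edge: D → J.

D→J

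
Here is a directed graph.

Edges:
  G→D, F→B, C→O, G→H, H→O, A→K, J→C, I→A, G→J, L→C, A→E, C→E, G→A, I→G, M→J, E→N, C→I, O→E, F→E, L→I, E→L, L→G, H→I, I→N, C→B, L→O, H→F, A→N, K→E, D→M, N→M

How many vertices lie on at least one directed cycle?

A vertex is on a directed cycle iff it belongs to a strongly connected component of size ≥ 2 (or has a self-loop).
The vertices on cycles are {A, C, D, E, F, G, H, I, J, K, L, M, N, O} — 14 in total.

14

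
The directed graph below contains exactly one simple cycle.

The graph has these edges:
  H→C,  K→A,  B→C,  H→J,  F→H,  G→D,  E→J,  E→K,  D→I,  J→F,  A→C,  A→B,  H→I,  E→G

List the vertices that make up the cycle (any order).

DFS with gray/black marking from J:
J gray
  F gray
    H gray
      I gray
      I black
      H→J: J is gray → back edge
Back edge closes the cycle J → F → H → J; its vertices are {F, H, J}.

F, H, J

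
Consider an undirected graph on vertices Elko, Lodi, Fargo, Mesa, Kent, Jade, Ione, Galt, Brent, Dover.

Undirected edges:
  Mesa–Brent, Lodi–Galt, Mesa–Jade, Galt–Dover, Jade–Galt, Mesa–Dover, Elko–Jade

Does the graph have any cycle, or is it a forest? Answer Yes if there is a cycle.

Yes

DFS, tracking each vertex's parent; an edge to a visited non-parent vertex closes a cycle.
Start from Lodi:
visit Lodi (parent –)
  visit Galt (parent Lodi)
    Galt–Lodi: parent, skip
    visit Dover (parent Galt)
      visit Mesa (parent Dover)
        Mesa–Dover: parent, skip
        visit Brent (parent Mesa)
          Brent–Mesa: parent, skip
        visit Jade (parent Mesa)
          visit Elko (parent Jade)
            Elko–Jade: parent, skip
          Jade–Galt: Galt visited and ≠ parent → cycle
Cycle: Galt – Dover – Mesa – Jade – Galt.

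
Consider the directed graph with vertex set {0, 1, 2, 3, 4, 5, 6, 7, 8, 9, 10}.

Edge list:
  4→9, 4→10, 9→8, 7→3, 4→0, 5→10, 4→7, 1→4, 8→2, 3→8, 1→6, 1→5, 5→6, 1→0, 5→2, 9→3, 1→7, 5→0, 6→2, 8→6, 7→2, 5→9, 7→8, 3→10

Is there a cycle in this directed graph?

No

DFS with white/gray/black marking, starting from 2:
2 gray
2 black
0 gray
0 black
1 gray
  7 gray
    3 gray
      8 gray
        8→2: 2 black — skip
        6 gray
          6→2: 2 black — skip
        6 black
      8 black
      10 gray
      10 black
    3 black
    7→2: 2 black — skip
    7→8: 8 black — skip
  7 black
  1→0: 0 black — skip
  1→6: 6 black — skip
  5 gray
    5→2: 2 black — skip
    9 gray
      9→3: 3 black — skip
      9→8: 8 black — skip
    9 black
    5→10: 10 black — skip
    5→6: 6 black — skip
    5→0: 0 black — skip
  5 black
  4 gray
    4→9: 9 black — skip
    4→10: 10 black — skip
    4→0: 0 black — skip
    4→7: 7 black — skip
  4 black
1 black
Every edge goes to a white or black vertex — no back edge, so the graph is acyclic.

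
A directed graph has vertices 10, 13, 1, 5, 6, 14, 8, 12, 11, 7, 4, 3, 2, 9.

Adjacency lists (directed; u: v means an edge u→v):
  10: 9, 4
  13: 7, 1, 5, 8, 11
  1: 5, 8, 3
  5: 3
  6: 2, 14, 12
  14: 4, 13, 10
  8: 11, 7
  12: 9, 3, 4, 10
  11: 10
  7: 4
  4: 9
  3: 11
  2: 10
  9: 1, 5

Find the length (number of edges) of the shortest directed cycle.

5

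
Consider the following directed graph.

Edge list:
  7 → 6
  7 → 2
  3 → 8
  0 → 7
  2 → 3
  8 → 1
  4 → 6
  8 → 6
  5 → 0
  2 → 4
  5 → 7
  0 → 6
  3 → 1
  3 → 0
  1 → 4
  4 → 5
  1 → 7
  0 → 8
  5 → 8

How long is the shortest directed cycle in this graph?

4

For each vertex v, BFS finds the shortest path from v back to v.
The shortest such closed walk is 2 → 4 → 5 → 7 → 2, length 4.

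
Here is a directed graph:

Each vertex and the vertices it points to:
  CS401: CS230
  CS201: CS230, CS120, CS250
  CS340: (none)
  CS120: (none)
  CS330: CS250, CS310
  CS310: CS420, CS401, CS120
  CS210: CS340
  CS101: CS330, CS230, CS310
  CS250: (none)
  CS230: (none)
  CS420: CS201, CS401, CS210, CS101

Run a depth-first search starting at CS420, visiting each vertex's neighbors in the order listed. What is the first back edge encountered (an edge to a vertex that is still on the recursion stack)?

CS310->CS420

DFS from CS420 (visiting each vertex's neighbors in the order listed); mark gray on enter, black on exit:
CS420 gray
  CS201 gray
    CS230 gray
    CS230 black
    CS120 gray
    CS120 black
    CS250 gray
    CS250 black
  CS201 black
  CS401 gray
    CS401→CS230: CS230 black — skip
  CS401 black
  CS210 gray
    CS340 gray
    CS340 black
  CS210 black
  CS101 gray
    CS330 gray
      CS330→CS250: CS250 black — skip
      CS310 gray
        CS310→CS420: CS420 is gray → back edge
First back edge: CS310 → CS420.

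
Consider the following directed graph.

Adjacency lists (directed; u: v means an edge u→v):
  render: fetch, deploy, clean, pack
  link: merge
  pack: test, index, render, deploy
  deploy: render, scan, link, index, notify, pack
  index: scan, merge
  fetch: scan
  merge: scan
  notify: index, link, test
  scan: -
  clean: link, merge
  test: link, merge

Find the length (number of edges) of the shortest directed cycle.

2

For each vertex v, BFS finds the shortest path from v back to v.
The shortest such closed walk is deploy → render → deploy, length 2.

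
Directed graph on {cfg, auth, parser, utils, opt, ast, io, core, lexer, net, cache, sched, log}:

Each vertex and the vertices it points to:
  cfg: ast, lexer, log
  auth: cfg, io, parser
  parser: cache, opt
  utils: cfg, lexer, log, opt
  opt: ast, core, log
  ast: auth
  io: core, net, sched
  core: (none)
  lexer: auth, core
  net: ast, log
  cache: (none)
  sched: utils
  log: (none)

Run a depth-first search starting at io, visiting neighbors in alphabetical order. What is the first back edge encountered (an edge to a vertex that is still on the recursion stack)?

cfg→ast

DFS from io (visiting neighbors in alphabetical order); mark gray on enter, black on exit:
io gray
  core gray
  core black
  net gray
    ast gray
      auth gray
        cfg gray
          cfg→ast: ast is gray → back edge
First back edge: cfg → ast.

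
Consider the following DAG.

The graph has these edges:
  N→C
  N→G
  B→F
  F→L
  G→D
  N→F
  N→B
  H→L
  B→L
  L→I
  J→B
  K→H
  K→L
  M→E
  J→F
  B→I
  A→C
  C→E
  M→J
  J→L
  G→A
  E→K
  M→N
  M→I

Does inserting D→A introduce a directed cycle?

Adding D→A creates a cycle iff A can already reach D.
Explore from A: no path reaches D. The graph stays acyclic.

No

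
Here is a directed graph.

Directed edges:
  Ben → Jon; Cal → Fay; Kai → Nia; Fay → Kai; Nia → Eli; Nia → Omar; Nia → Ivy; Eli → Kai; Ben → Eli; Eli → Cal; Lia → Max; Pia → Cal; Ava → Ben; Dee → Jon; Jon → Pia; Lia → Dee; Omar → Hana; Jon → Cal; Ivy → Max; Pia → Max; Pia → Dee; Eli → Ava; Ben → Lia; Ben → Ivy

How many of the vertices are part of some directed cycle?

11

A vertex is on a directed cycle iff it belongs to a strongly connected component of size ≥ 2 (or has a self-loop).
The vertices on cycles are {Ava, Ben, Cal, Dee, Eli, Fay, Jon, Kai, Lia, Nia, Pia} — 11 in total.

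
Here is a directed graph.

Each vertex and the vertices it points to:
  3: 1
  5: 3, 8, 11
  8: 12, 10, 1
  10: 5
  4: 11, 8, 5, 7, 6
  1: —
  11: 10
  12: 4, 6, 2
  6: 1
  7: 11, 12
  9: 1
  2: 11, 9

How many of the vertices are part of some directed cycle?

8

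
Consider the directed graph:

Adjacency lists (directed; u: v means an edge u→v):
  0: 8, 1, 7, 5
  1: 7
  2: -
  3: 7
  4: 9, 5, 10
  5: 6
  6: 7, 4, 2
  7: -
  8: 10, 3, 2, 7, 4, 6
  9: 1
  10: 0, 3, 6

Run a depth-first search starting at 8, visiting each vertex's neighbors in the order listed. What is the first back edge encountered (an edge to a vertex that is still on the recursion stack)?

DFS from 8 (visiting each vertex's neighbors in the order listed); mark gray on enter, black on exit:
8 gray
  10 gray
    0 gray
      0→8: 8 is gray → back edge
First back edge: 0 → 8.

0→8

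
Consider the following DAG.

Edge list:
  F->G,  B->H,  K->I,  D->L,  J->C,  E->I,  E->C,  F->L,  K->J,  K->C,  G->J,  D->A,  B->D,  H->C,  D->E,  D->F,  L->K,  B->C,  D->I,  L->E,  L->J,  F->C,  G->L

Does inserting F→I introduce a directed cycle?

Adding F→I creates a cycle iff I can already reach F.
Explore from I: no path reaches F. The graph stays acyclic.

No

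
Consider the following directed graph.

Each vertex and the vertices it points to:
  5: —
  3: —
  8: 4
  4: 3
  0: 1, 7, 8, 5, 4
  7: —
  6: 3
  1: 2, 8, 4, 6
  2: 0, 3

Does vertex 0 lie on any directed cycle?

Yes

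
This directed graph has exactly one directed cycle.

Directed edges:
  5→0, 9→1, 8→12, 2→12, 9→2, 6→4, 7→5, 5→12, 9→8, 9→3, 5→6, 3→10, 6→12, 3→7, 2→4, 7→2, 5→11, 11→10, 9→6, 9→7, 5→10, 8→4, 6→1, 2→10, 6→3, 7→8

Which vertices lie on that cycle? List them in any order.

DFS with gray/black marking from 7:
7 gray
  8 gray
    4 gray
    4 black
    12 gray
    12 black
  8 black
  2 gray
    10 gray
    10 black
    2→12: 12 black — skip
    2→4: 4 black — skip
  2 black
  5 gray
    5→10: 10 black — skip
    6 gray
      6→4: 4 black — skip
      6→12: 12 black — skip
      1 gray
      1 black
      3 gray
        3→7: 7 is gray → back edge
Back edge closes the cycle 7 → 5 → 6 → 3 → 7; its vertices are {3, 5, 6, 7}.

3, 5, 6, 7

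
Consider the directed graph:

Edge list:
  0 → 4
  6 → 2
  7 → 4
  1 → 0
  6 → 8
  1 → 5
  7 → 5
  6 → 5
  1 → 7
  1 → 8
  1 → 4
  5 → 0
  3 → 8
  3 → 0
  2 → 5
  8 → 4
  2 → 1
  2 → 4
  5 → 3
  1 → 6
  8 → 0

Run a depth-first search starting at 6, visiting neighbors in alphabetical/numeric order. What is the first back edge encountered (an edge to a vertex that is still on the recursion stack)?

DFS from 6 (visiting neighbors in alphabetical/numeric order); mark gray on enter, black on exit:
6 gray
  2 gray
    1 gray
      0 gray
        4 gray
        4 black
      0 black
      1→4: 4 black — skip
      5 gray
        5→0: 0 black — skip
        3 gray
          3→0: 0 black — skip
          8 gray
            8→0: 0 black — skip
            8→4: 4 black — skip
          8 black
        3 black
      5 black
      1→6: 6 is gray → back edge
First back edge: 1 → 6.

1→6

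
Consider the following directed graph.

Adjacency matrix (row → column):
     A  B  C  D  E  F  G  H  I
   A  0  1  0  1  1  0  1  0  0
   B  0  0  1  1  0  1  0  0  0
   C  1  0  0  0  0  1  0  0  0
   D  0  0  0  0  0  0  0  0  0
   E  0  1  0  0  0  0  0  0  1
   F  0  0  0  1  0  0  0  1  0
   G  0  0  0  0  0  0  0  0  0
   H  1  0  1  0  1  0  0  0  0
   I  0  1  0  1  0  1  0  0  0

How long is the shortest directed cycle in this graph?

3

For each vertex v, BFS finds the shortest path from v back to v.
The shortest such closed walk is H → C → F → H, length 3.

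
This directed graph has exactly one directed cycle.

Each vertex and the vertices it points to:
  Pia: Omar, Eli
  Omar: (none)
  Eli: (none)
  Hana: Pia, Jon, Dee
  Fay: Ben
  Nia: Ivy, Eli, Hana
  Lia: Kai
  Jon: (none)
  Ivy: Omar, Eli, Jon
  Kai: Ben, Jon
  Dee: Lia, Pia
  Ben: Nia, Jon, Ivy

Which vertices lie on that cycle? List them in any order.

Ben, Dee, Kai, Lia, Nia, Hana

DFS with gray/black marking from Ben:
Ben gray
  Nia gray
    Ivy gray
      Omar gray
      Omar black
      Eli gray
      Eli black
      Jon gray
      Jon black
    Ivy black
    Nia→Eli: Eli black — skip
    Hana gray
      Pia gray
        Pia→Omar: Omar black — skip
        Pia→Eli: Eli black — skip
      Pia black
      Hana→Jon: Jon black — skip
      Dee gray
        Lia gray
          Kai gray
            Kai→Ben: Ben is gray → back edge
Back edge closes the cycle Ben → Nia → Hana → Dee → Lia → Kai → Ben; its vertices are {Ben, Dee, Kai, Lia, Nia, Hana}.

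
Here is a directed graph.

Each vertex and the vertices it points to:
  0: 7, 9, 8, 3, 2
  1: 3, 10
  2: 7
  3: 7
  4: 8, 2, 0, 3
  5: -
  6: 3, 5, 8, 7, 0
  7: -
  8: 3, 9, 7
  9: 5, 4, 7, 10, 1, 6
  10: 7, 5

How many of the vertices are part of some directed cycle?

5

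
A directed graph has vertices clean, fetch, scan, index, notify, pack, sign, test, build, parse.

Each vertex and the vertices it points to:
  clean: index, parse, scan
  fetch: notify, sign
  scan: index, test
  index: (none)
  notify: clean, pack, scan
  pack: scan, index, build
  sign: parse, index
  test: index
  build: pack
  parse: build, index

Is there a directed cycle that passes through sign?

No

sign lies on a cycle iff there is a path from sign back to itself.
Exploring from sign, it never reaches itself; equivalently, its strongly connected component is a singleton.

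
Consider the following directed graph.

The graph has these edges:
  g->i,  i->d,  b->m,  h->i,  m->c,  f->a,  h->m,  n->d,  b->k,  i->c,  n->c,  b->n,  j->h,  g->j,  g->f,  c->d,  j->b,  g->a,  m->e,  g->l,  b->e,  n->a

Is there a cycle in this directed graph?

DFS with white/gray/black marking, starting from c:
c gray
  d gray
  d black
c black
a gray
a black
b gray
  e gray
  e black
  k gray
  k black
  n gray
    n→c: c black — skip
    n→a: a black — skip
    n→d: d black — skip
  n black
  m gray
    m→c: c black — skip
    m→e: e black — skip
  m black
b black
f gray
  f→a: a black — skip
f black
g gray
  g→f: f black — skip
  g→a: a black — skip
  j gray
    j→b: b black — skip
    h gray
      h→m: m black — skip
      i gray
        i→d: d black — skip
        i→c: c black — skip
      i black
    h black
  j black
  g→i: i black — skip
  l gray
  l black
g black
Every edge goes to a white or black vertex — no back edge, so the graph is acyclic.

No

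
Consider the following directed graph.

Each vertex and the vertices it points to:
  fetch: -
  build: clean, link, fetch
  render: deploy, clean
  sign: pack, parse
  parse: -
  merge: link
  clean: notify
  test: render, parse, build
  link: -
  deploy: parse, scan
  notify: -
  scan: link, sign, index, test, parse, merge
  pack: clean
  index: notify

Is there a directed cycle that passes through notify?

No

notify lies on a cycle iff there is a path from notify back to itself.
Exploring from notify, it never reaches itself; equivalently, its strongly connected component is a singleton.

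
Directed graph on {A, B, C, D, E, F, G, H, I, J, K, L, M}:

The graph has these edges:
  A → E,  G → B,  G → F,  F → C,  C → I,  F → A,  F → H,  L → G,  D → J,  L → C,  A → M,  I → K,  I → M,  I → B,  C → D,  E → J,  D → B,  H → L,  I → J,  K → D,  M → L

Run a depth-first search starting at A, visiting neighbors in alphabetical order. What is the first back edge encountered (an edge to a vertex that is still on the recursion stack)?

DFS from A (visiting neighbors in alphabetical order); mark gray on enter, black on exit:
A gray
  E gray
    J gray
    J black
  E black
  M gray
    L gray
      C gray
        D gray
          B gray
          B black
          D→J: J black — skip
        D black
        I gray
          I→B: B black — skip
          I→J: J black — skip
          K gray
            K→D: D black — skip
          K black
          I→M: M is gray → back edge
First back edge: I → M.

I->M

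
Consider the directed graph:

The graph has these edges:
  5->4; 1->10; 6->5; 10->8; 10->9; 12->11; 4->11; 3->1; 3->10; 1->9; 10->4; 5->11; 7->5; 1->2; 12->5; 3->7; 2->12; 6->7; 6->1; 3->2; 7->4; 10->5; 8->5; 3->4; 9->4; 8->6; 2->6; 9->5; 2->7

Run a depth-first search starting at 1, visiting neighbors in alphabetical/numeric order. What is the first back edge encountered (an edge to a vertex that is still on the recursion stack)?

DFS from 1 (visiting neighbors in alphabetical/numeric order); mark gray on enter, black on exit:
1 gray
  2 gray
    6 gray
      6→1: 1 is gray → back edge
First back edge: 6 → 1.

6→1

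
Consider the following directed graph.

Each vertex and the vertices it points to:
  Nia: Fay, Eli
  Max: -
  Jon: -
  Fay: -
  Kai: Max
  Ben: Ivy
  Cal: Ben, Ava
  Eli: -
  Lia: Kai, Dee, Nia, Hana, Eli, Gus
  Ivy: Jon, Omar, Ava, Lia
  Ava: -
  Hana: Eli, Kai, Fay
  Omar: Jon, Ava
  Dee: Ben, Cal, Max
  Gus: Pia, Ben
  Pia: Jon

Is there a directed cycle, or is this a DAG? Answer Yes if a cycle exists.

DFS with white/gray/black marking, starting from Omar:
Omar gray
  Jon gray
  Jon black
  Ava gray
  Ava black
Omar black
Nia gray
  Fay gray
  Fay black
  Eli gray
  Eli black
Nia black
Max gray
Max black
Kai gray
  Kai→Max: Max black — skip
Kai black
Ben gray
  Ivy gray
    Ivy→Jon: Jon black — skip
    Ivy→Omar: Omar black — skip
    Ivy→Ava: Ava black — skip
    Lia gray
      Lia→Kai: Kai black — skip
      Dee gray
        Dee→Ben: Ben is gray → back edge
Back edge found, so a cycle exists: Ben → Ivy → Lia → Dee → Ben.

Yes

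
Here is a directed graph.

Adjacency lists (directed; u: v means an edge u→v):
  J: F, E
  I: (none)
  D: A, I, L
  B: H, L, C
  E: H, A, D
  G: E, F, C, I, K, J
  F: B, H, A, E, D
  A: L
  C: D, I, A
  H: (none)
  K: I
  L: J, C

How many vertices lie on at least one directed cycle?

A vertex is on a directed cycle iff it belongs to a strongly connected component of size ≥ 2 (or has a self-loop).
The vertices on cycles are {A, B, C, D, E, F, J, L} — 8 in total.

8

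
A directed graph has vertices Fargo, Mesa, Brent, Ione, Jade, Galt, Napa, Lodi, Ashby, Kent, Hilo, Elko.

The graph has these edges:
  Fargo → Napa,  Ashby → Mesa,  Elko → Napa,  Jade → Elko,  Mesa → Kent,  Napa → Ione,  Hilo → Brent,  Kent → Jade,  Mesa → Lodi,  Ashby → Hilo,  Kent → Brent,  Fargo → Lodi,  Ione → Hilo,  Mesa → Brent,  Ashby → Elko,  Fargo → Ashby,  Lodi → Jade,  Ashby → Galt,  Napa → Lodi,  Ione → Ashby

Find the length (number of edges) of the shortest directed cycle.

4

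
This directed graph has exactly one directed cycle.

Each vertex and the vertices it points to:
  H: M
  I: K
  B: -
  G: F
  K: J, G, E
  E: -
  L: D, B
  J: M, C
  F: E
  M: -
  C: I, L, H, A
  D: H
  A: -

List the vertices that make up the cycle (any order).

DFS with gray/black marking from C:
C gray
  I gray
    K gray
      J gray
        M gray
        M black
        J→C: C is gray → back edge
Back edge closes the cycle C → I → K → J → C; its vertices are {C, I, J, K}.

C, I, J, K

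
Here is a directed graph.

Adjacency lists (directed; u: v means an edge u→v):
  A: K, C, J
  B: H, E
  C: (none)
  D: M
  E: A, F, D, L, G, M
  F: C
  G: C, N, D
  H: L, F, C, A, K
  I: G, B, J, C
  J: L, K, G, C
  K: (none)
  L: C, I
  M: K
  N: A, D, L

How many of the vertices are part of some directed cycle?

9

A vertex is on a directed cycle iff it belongs to a strongly connected component of size ≥ 2 (or has a self-loop).
The vertices on cycles are {A, B, E, G, H, I, J, L, N} — 9 in total.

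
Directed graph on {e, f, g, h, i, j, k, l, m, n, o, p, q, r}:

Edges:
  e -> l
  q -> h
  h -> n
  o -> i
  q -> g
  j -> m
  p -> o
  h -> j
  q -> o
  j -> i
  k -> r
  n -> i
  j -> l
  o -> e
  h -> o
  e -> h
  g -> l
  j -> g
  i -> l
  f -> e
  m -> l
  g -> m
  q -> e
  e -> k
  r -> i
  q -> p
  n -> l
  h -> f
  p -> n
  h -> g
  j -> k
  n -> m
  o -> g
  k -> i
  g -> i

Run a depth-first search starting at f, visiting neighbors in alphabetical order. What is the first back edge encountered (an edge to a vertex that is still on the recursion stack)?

h→f

DFS from f (visiting neighbors in alphabetical order); mark gray on enter, black on exit:
f gray
  e gray
    h gray
      h→f: f is gray → back edge
First back edge: h → f.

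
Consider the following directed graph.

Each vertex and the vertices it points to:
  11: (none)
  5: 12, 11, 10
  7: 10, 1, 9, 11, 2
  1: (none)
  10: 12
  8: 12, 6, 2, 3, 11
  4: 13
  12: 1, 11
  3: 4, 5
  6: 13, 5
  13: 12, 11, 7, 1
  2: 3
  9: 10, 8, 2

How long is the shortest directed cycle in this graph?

For each vertex v, BFS finds the shortest path from v back to v.
The shortest such closed walk is 9 → 8 → 6 → 13 → 7 → 9, length 5.

5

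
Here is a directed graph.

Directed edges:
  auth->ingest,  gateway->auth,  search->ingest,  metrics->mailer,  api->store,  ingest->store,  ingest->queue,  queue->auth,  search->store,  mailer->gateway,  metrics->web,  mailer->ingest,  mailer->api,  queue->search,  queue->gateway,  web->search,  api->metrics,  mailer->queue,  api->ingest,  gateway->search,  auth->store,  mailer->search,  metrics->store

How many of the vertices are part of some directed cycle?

8

A vertex is on a directed cycle iff it belongs to a strongly connected component of size ≥ 2 (or has a self-loop).
The vertices on cycles are {api, auth, queue, ingest, mailer, search, gateway, metrics} — 8 in total.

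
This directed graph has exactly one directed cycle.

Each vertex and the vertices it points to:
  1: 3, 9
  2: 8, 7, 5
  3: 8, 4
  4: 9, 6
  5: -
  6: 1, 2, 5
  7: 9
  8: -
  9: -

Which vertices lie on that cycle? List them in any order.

1, 3, 4, 6

DFS with gray/black marking from 6:
6 gray
  1 gray
    3 gray
      8 gray
      8 black
      4 gray
        9 gray
        9 black
        4→6: 6 is gray → back edge
Back edge closes the cycle 6 → 1 → 3 → 4 → 6; its vertices are {1, 3, 4, 6}.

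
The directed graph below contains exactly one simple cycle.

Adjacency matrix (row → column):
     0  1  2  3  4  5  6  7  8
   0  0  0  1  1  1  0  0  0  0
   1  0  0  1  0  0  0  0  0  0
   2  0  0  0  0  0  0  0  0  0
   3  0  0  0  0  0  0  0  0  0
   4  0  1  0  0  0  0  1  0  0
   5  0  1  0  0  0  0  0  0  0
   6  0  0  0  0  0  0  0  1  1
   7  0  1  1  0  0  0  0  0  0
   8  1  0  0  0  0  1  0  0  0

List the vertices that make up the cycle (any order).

0, 4, 6, 8

DFS with gray/black marking from 4:
4 gray
  6 gray
    8 gray
      0 gray
        3 gray
        3 black
        0→4: 4 is gray → back edge
Back edge closes the cycle 4 → 6 → 8 → 0 → 4; its vertices are {0, 4, 6, 8}.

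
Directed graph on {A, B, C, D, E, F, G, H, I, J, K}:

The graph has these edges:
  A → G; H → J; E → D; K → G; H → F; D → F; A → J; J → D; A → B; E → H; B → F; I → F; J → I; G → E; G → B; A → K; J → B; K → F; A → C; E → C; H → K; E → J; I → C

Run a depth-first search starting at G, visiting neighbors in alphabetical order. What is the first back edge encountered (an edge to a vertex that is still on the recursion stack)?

K→G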